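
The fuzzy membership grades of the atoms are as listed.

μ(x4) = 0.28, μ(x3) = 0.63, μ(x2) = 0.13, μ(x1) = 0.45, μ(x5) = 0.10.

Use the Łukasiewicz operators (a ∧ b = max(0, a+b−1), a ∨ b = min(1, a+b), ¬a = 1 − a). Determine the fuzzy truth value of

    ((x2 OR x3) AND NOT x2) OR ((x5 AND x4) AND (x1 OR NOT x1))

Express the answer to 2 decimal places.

0.63

x2 OR x3 = min(1, a+b) on (0.13, 0.63) = 0.76
NOT x2 = 1 − 0.13 = 0.87
(x2 OR x3) AND NOT x2 = max(0, a+b−1) on (0.76, 0.87) = 0.63
x5 AND x4 = max(0, a+b−1) on (0.10, 0.28) = 0.00
NOT x1 = 1 − 0.45 = 0.55
x1 OR NOT x1 = min(1, a+b) on (0.45, 0.55) = 1.00
(x5 AND x4) AND (x1 OR NOT x1) = max(0, a+b−1) on (0.00, 1.00) = 0.00
((x2 OR x3) AND NOT x2) OR ((x5 AND x4) AND (x1 OR NOT x1)) = min(1, a+b) on (0.63, 0.00) = 0.63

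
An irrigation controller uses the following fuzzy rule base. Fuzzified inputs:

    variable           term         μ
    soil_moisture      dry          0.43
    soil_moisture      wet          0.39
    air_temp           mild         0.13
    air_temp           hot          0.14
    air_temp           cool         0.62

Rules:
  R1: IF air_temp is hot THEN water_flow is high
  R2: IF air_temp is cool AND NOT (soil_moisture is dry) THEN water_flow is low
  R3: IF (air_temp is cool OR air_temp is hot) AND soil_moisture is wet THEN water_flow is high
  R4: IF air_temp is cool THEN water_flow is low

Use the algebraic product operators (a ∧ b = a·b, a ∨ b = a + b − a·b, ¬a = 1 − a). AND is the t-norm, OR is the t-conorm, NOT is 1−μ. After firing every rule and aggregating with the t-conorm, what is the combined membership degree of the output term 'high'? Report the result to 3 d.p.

R1: hot=0.14 → w = 0.1400
R2: cool=0.62, ¬dry=1−0.43=0.57; AND[a·b] → w = 0.3534
R3: (cool=0.62 OR hot=0.14) = 0.6732; AND[a·b] with wet=0.39 → w = 0.2625
R4: cool=0.62 → w = 0.6200
Rules with consequent 'high': {R1, R3} → strengths 0.1400, 0.2625
Aggregate via t-conorm [a + b − a·b]: 0.3658

0.366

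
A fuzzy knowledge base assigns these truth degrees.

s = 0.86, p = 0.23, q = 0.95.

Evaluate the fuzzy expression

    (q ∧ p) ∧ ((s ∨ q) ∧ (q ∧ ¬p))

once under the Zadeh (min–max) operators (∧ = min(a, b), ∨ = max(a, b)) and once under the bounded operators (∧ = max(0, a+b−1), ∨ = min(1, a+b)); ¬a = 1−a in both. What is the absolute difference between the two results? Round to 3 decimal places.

Under Zadeh (min–max):
  q ∧ p = min(a, b) on (0.95, 0.23) = 0.23
  s ∨ q = max(a, b) on (0.86, 0.95) = 0.95
  ¬p = 1 − 0.23 = 0.77
  q ∧ ¬p = min(a, b) on (0.95, 0.77) = 0.77
  (s ∨ q) ∧ (q ∧ ¬p) = min(a, b) on (0.95, 0.77) = 0.77
  (q ∧ p) ∧ ((s ∨ q) ∧ (q ∧ ¬p)) = min(a, b) on (0.23, 0.77) = 0.23
  → value = 0.2300
Under bounded:
  q ∧ p = max(0, a+b−1) on (0.95, 0.23) = 0.18
  s ∨ q = min(1, a+b) on (0.86, 0.95) = 1.00
  ¬p = 1 − 0.23 = 0.77
  q ∧ ¬p = max(0, a+b−1) on (0.95, 0.77) = 0.72
  (s ∨ q) ∧ (q ∧ ¬p) = max(0, a+b−1) on (1.00, 0.72) = 0.72
  (q ∧ p) ∧ ((s ∨ q) ∧ (q ∧ ¬p)) = max(0, a+b−1) on (0.18, 0.72) = 0.00
  → value = 0.0000
|0.2300 − 0.0000| = 0.230

0.230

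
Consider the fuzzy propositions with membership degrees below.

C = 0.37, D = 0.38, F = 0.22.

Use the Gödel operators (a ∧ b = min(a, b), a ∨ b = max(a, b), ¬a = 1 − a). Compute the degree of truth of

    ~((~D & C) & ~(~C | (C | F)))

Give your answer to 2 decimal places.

~D = 1 − 0.38 = 0.62
~D & C = min(a, b) on (0.62, 0.37) = 0.37
~C = 1 − 0.37 = 0.63
C | F = max(a, b) on (0.37, 0.22) = 0.37
~C | (C | F) = max(a, b) on (0.63, 0.37) = 0.63
~(~C | (C | F)) = 1 − 0.63 = 0.37
(~D & C) & ~(~C | (C | F)) = min(a, b) on (0.37, 0.37) = 0.37
~((~D & C) & ~(~C | (C | F))) = 1 − 0.37 = 0.63

0.63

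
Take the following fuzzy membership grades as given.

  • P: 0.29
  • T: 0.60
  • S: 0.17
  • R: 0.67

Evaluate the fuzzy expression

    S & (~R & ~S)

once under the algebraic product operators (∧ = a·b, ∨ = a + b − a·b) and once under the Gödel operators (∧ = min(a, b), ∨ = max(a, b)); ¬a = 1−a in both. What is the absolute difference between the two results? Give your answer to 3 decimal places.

0.123

Under algebraic product:
  ~R = 1 − 0.6700 = 0.3300
  ~S = 1 − 0.1700 = 0.8300
  ~R & ~S = a·b on (0.3300, 0.8300) = 0.2739
  S & (~R & ~S) = a·b on (0.1700, 0.2739) = 0.0466
  → value = 0.0466
Under Gödel:
  ~R = 1 − 0.67 = 0.33
  ~S = 1 − 0.17 = 0.83
  ~R & ~S = min(a, b) on (0.33, 0.83) = 0.33
  S & (~R & ~S) = min(a, b) on (0.17, 0.33) = 0.17
  → value = 0.1700
|0.0466 − 0.1700| = 0.123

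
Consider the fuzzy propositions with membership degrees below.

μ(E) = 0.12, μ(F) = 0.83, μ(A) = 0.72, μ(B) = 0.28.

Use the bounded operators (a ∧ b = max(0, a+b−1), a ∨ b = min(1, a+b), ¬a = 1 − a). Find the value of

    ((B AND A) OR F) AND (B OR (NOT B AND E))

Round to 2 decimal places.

B AND A = max(0, a+b−1) on (0.28, 0.72) = 0.00
(B AND A) OR F = min(1, a+b) on (0.00, 0.83) = 0.83
NOT B = 1 − 0.28 = 0.72
NOT B AND E = max(0, a+b−1) on (0.72, 0.12) = 0.00
B OR (NOT B AND E) = min(1, a+b) on (0.28, 0.00) = 0.28
((B AND A) OR F) AND (B OR (NOT B AND E)) = max(0, a+b−1) on (0.83, 0.28) = 0.11

0.11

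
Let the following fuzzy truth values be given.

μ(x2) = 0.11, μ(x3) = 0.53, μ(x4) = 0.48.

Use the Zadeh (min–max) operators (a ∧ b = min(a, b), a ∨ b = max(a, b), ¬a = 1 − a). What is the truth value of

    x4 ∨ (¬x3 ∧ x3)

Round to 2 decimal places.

¬x3 = 1 − 0.53 = 0.47
¬x3 ∧ x3 = min(a, b) on (0.47, 0.53) = 0.47
x4 ∨ (¬x3 ∧ x3) = max(a, b) on (0.48, 0.47) = 0.48

0.48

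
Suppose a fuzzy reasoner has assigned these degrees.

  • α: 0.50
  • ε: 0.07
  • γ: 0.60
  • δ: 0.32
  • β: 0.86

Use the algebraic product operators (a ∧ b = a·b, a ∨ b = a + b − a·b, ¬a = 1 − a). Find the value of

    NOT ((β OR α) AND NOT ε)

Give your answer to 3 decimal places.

0.135

β OR α = a + b − a·b on (0.8600, 0.5000) = 0.9300
NOT ε = 1 − 0.0700 = 0.9300
(β OR α) AND NOT ε = a·b on (0.9300, 0.9300) = 0.8649
NOT ((β OR α) AND NOT ε) = 1 − 0.8649 = 0.1351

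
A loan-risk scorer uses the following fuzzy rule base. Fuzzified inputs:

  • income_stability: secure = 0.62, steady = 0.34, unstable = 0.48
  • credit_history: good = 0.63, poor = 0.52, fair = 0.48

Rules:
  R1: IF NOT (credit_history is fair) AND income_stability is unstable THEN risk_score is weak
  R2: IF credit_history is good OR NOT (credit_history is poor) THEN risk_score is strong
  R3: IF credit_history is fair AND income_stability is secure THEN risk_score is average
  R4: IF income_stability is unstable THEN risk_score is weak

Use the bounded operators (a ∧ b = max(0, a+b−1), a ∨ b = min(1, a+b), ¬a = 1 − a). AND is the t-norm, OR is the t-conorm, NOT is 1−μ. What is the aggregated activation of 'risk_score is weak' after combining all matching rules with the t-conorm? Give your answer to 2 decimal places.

0.48

R1: ¬fair=1−0.48=0.52, unstable=0.48; AND[max(0, a+b−1)] → w = 0.00
R2: good=0.63, ¬poor=1−0.52=0.48; OR[min(1, a+b)] → w = 1.00
R3: fair=0.48, secure=0.62; AND[max(0, a+b−1)] → w = 0.10
R4: unstable=0.48 → w = 0.48
Rules with consequent 'weak': {R1, R4} → strengths 0.00, 0.48
Aggregate via t-conorm [min(1, a+b)]: 0.48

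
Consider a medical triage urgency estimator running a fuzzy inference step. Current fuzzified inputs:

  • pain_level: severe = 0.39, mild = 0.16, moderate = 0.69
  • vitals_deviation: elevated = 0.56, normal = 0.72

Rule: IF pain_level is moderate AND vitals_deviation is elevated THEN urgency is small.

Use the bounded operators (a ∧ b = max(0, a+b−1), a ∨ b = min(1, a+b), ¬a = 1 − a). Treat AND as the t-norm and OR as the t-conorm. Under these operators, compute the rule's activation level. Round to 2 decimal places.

0.25

firing strength: moderate=0.69, elevated=0.56; AND[max(0, a+b−1)] → w = 0.25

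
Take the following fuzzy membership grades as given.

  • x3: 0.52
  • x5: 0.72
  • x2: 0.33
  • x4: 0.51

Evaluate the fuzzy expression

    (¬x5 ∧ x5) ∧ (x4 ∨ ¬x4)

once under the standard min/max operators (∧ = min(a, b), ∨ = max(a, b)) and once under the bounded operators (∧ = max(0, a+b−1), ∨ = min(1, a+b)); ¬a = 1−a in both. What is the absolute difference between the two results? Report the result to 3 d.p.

0.280

Under standard min/max:
  ¬x5 = 1 − 0.72 = 0.28
  ¬x5 ∧ x5 = min(a, b) on (0.28, 0.72) = 0.28
  ¬x4 = 1 − 0.51 = 0.49
  x4 ∨ ¬x4 = max(a, b) on (0.51, 0.49) = 0.51
  (¬x5 ∧ x5) ∧ (x4 ∨ ¬x4) = min(a, b) on (0.28, 0.51) = 0.28
  → value = 0.2800
Under bounded:
  ¬x5 = 1 − 0.72 = 0.28
  ¬x5 ∧ x5 = max(0, a+b−1) on (0.28, 0.72) = 0.00
  ¬x4 = 1 − 0.51 = 0.49
  x4 ∨ ¬x4 = min(1, a+b) on (0.51, 0.49) = 1.00
  (¬x5 ∧ x5) ∧ (x4 ∨ ¬x4) = max(0, a+b−1) on (0.00, 1.00) = 0.00
  → value = 0.0000
|0.2800 − 0.0000| = 0.280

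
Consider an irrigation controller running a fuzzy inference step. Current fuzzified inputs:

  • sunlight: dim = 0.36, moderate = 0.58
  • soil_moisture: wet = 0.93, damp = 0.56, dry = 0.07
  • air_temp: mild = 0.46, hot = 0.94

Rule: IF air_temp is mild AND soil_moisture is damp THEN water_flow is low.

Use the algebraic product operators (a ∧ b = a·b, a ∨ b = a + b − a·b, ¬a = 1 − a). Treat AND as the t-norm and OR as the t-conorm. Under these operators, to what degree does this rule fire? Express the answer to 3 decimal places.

0.258

firing strength: mild=0.46, damp=0.56; AND[a·b] → w = 0.2576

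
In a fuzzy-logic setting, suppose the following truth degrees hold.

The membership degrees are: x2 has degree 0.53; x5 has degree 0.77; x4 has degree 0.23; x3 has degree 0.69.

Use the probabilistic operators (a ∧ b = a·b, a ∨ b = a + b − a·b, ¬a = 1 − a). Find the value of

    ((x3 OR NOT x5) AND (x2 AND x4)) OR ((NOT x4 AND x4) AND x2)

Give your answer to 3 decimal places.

NOT x5 = 1 − 0.7700 = 0.2300
x3 OR NOT x5 = a + b − a·b on (0.6900, 0.2300) = 0.7613
x2 AND x4 = a·b on (0.5300, 0.2300) = 0.1219
(x3 OR NOT x5) AND (x2 AND x4) = a·b on (0.7613, 0.1219) = 0.0928
NOT x4 = 1 − 0.2300 = 0.7700
NOT x4 AND x4 = a·b on (0.7700, 0.2300) = 0.1771
(NOT x4 AND x4) AND x2 = a·b on (0.1771, 0.5300) = 0.0939
((x3 OR NOT x5) AND (x2 AND x4)) OR ((NOT x4 AND x4) AND x2) = a + b − a·b on (0.0928, 0.0939) = 0.1780

0.178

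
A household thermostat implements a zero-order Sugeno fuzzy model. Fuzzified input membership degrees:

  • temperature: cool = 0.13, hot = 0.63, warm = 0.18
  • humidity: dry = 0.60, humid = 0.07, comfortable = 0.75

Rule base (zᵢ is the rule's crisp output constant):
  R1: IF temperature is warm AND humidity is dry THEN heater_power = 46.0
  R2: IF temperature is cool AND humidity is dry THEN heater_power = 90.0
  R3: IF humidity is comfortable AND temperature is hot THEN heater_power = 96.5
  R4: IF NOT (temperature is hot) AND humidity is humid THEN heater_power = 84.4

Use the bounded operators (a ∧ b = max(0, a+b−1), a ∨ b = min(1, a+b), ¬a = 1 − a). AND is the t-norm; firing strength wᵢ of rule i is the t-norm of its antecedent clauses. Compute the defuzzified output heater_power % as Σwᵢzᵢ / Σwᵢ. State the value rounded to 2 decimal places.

R1 (z=46.0): warm=0.18, dry=0.60; AND[max(0, a+b−1)] → w = 0.00
R2 (z=90.0): cool=0.13, dry=0.60; AND[max(0, a+b−1)] → w = 0.00
R3 (z=96.5): comfortable=0.75, hot=0.63; AND[max(0, a+b−1)] → w = 0.38
R4 (z=84.4): ¬hot=1−0.63=0.37, humid=0.07; AND[max(0, a+b−1)] → w = 0.00
Weighted average = (0.00·46.0 + 0.00·90.0 + 0.38·96.5 + 0.00·84.4) / (0.00 + 0.00 + 0.38 + 0.00)
  = 36.6700 / 0.3800 = 96.50

96.50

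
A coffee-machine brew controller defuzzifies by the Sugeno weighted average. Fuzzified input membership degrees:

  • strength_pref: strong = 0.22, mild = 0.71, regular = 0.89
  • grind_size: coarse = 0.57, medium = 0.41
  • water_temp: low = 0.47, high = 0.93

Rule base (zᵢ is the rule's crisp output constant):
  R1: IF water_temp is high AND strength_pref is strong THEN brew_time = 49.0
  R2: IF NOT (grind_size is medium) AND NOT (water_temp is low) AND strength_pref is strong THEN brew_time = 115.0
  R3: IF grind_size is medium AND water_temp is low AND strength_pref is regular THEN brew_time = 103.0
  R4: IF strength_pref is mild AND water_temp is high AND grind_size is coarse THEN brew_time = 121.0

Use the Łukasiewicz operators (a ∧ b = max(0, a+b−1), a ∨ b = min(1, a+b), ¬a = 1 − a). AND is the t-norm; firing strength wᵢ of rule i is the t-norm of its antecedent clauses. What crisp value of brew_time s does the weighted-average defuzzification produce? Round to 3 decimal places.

R1 (z=49.0): high=0.93, strong=0.22; AND[max(0, a+b−1)] → w = 0.15
R2 (z=115.0): ¬medium=1−0.41=0.59, ¬low=1−0.47=0.53, strong=0.22; AND[max(0, a+b−1)] → w = 0.00
R3 (z=103.0): medium=0.41, low=0.47, regular=0.89; AND[max(0, a+b−1)] → w = 0.00
R4 (z=121.0): mild=0.71, high=0.93, coarse=0.57; AND[max(0, a+b−1)] → w = 0.21
Weighted average = (0.15·49.0 + 0.00·115.0 + 0.00·103.0 + 0.21·121.0) / (0.15 + 0.00 + 0.00 + 0.21)
  = 32.7600 / 0.3600 = 91.000

91.000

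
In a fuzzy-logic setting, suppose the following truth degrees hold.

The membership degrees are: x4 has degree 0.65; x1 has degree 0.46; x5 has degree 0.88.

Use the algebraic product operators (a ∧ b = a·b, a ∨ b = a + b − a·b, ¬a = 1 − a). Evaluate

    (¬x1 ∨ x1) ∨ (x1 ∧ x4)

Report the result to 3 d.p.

¬x1 = 1 − 0.4600 = 0.5400
¬x1 ∨ x1 = a + b − a·b on (0.5400, 0.4600) = 0.7516
x1 ∧ x4 = a·b on (0.4600, 0.6500) = 0.2990
(¬x1 ∨ x1) ∨ (x1 ∧ x4) = a + b − a·b on (0.7516, 0.2990) = 0.8259

0.826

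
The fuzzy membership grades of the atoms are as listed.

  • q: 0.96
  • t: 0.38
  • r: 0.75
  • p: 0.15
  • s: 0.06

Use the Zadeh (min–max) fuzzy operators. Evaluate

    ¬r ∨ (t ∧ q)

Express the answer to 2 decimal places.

¬r = 1 − 0.75 = 0.25
t ∧ q = min(a, b) on (0.38, 0.96) = 0.38
¬r ∨ (t ∧ q) = max(a, b) on (0.25, 0.38) = 0.38

0.38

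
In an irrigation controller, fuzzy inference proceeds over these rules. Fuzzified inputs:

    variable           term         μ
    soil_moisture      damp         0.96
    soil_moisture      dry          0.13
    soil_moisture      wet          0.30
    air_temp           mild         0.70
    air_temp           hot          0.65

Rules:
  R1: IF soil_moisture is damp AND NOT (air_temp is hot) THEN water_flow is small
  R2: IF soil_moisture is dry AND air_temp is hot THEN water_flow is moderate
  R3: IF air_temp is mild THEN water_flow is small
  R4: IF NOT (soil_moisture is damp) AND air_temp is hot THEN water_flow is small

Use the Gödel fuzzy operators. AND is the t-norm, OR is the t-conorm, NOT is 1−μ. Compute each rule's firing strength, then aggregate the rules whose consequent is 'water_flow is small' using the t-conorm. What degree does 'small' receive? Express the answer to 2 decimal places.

R1: damp=0.96, ¬hot=1−0.65=0.35; AND[min(a, b)] → w = 0.35
R2: dry=0.13, hot=0.65; AND[min(a, b)] → w = 0.13
R3: mild=0.70 → w = 0.70
R4: ¬damp=1−0.96=0.04, hot=0.65; AND[min(a, b)] → w = 0.04
Rules with consequent 'small': {R1, R3, R4} → strengths 0.35, 0.70, 0.04
Aggregate via t-conorm [max(a, b)]: 0.70

0.70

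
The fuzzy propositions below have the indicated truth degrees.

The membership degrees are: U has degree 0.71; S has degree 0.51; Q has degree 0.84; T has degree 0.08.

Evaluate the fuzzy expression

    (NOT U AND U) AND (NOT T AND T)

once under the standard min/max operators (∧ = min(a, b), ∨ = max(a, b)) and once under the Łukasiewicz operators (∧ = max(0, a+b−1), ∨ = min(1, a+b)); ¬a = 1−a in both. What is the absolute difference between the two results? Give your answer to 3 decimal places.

0.080

Under standard min/max:
  NOT U = 1 − 0.71 = 0.29
  NOT U AND U = min(a, b) on (0.29, 0.71) = 0.29
  NOT T = 1 − 0.08 = 0.92
  NOT T AND T = min(a, b) on (0.92, 0.08) = 0.08
  (NOT U AND U) AND (NOT T AND T) = min(a, b) on (0.29, 0.08) = 0.08
  → value = 0.0800
Under Łukasiewicz:
  NOT U = 1 − 0.71 = 0.29
  NOT U AND U = max(0, a+b−1) on (0.29, 0.71) = 0.00
  NOT T = 1 − 0.08 = 0.92
  NOT T AND T = max(0, a+b−1) on (0.92, 0.08) = 0.00
  (NOT U AND U) AND (NOT T AND T) = max(0, a+b−1) on (0.00, 0.00) = 0.00
  → value = 0.0000
|0.0800 − 0.0000| = 0.080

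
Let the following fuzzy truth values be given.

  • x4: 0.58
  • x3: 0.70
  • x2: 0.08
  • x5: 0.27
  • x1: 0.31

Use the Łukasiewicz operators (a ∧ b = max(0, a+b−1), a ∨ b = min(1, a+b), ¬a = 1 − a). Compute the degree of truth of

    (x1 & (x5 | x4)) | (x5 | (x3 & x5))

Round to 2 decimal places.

0.43

x5 | x4 = min(1, a+b) on (0.27, 0.58) = 0.85
x1 & (x5 | x4) = max(0, a+b−1) on (0.31, 0.85) = 0.16
x3 & x5 = max(0, a+b−1) on (0.70, 0.27) = 0.00
x5 | (x3 & x5) = min(1, a+b) on (0.27, 0.00) = 0.27
(x1 & (x5 | x4)) | (x5 | (x3 & x5)) = min(1, a+b) on (0.16, 0.27) = 0.43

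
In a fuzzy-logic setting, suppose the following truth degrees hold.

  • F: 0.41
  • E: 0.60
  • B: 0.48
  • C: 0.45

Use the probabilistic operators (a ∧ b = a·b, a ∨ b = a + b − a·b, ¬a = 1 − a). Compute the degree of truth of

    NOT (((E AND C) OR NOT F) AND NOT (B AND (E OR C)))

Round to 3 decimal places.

0.562

E AND C = a·b on (0.6000, 0.4500) = 0.2700
NOT F = 1 − 0.4100 = 0.5900
(E AND C) OR NOT F = a + b − a·b on (0.2700, 0.5900) = 0.7007
E OR C = a + b − a·b on (0.6000, 0.4500) = 0.7800
B AND (E OR C) = a·b on (0.4800, 0.7800) = 0.3744
NOT (B AND (E OR C)) = 1 − 0.3744 = 0.6256
((E AND C) OR NOT F) AND NOT (B AND (E OR C)) = a·b on (0.7007, 0.6256) = 0.4384
NOT (((E AND C) OR NOT F) AND NOT (B AND (E OR C))) = 1 − 0.4384 = 0.5616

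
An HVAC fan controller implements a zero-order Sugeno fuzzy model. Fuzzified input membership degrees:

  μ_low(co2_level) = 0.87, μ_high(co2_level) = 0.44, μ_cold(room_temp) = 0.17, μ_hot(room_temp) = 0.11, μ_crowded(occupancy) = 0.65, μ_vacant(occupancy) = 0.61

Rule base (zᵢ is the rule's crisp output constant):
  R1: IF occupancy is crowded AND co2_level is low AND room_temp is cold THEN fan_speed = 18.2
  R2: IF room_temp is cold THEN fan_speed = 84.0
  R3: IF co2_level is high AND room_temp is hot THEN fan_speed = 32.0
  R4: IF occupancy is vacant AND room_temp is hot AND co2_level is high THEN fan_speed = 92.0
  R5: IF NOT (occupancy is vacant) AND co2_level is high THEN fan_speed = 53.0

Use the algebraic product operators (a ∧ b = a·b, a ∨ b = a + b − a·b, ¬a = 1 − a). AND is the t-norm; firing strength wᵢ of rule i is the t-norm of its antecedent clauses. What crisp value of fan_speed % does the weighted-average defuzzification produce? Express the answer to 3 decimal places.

56.994

R1 (z=18.2): crowded=0.65, low=0.87, cold=0.17; AND[a·b] → w = 0.0961
R2 (z=84.0): cold=0.17 → w = 0.1700
R3 (z=32.0): high=0.44, hot=0.11; AND[a·b] → w = 0.0484
R4 (z=92.0): vacant=0.61, hot=0.11, high=0.44; AND[a·b] → w = 0.0295
R5 (z=53.0): ¬vacant=1−0.61=0.39, high=0.44; AND[a·b] → w = 0.1716
Weighted average = (0.0961·18.2 + 0.1700·84.0 + 0.0484·32.0 + 0.0295·92.0 + 0.1716·53.0) / (0.0961 + 0.1700 + 0.0484 + 0.0295 + 0.1716)
  = 29.3895 / 0.5157 = 56.994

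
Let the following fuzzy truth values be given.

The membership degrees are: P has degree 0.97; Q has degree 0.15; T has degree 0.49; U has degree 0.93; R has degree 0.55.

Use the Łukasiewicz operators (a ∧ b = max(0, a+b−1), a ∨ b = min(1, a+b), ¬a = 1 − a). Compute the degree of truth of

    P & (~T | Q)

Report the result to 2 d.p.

0.63

~T = 1 − 0.49 = 0.51
~T | Q = min(1, a+b) on (0.51, 0.15) = 0.66
P & (~T | Q) = max(0, a+b−1) on (0.97, 0.66) = 0.63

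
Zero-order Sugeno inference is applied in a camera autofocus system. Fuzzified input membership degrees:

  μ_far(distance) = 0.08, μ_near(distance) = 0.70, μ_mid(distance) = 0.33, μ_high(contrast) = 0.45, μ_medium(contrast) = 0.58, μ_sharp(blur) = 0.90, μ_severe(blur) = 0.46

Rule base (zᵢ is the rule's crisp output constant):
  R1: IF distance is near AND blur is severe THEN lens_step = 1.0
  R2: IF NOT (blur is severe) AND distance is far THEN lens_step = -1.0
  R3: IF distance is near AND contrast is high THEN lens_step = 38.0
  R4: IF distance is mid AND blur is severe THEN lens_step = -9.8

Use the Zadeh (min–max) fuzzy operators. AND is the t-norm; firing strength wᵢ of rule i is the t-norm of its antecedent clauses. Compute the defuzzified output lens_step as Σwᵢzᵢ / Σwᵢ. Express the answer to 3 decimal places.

R1 (z=1.0): near=0.70, severe=0.46; AND[min(a, b)] → w = 0.46
R2 (z=-1.0): ¬severe=1−0.46=0.54, far=0.08; AND[min(a, b)] → w = 0.08
R3 (z=38.0): near=0.70, high=0.45; AND[min(a, b)] → w = 0.45
R4 (z=-9.8): mid=0.33, severe=0.46; AND[min(a, b)] → w = 0.33
Weighted average = (0.46·1.0 + 0.08·-1.0 + 0.45·38.0 + 0.33·-9.8) / (0.46 + 0.08 + 0.45 + 0.33)
  = 14.2460 / 1.3200 = 10.792

10.792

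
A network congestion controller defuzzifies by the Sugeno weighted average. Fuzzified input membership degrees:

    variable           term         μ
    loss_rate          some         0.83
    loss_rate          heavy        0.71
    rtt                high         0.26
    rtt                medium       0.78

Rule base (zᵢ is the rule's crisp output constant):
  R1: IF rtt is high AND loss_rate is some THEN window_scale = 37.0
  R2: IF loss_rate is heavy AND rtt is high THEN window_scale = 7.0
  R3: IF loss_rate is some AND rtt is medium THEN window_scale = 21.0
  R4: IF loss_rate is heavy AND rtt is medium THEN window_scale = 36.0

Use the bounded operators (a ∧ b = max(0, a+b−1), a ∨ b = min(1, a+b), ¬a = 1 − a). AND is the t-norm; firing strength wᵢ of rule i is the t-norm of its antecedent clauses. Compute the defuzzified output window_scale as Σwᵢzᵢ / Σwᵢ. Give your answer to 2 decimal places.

28.39

R1 (z=37.0): high=0.26, some=0.83; AND[max(0, a+b−1)] → w = 0.09
R2 (z=7.0): heavy=0.71, high=0.26; AND[max(0, a+b−1)] → w = 0.00
R3 (z=21.0): some=0.83, medium=0.78; AND[max(0, a+b−1)] → w = 0.61
R4 (z=36.0): heavy=0.71, medium=0.78; AND[max(0, a+b−1)] → w = 0.49
Weighted average = (0.09·37.0 + 0.00·7.0 + 0.61·21.0 + 0.49·36.0) / (0.09 + 0.00 + 0.61 + 0.49)
  = 33.7800 / 1.1900 = 28.39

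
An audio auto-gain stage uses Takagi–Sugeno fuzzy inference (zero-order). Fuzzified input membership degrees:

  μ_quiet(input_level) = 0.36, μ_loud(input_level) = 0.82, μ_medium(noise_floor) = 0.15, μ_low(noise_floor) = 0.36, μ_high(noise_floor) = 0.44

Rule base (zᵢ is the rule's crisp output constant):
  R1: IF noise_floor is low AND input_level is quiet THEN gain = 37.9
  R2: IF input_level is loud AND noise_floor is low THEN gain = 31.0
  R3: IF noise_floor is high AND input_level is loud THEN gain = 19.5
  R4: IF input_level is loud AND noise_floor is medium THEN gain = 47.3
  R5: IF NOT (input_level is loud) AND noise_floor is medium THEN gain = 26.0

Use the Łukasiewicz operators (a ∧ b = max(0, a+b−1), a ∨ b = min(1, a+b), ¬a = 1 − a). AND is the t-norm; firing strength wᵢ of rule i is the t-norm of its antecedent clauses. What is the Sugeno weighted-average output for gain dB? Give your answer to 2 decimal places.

24.20

R1 (z=37.9): low=0.36, quiet=0.36; AND[max(0, a+b−1)] → w = 0.00
R2 (z=31.0): loud=0.82, low=0.36; AND[max(0, a+b−1)] → w = 0.18
R3 (z=19.5): high=0.44, loud=0.82; AND[max(0, a+b−1)] → w = 0.26
R4 (z=47.3): loud=0.82, medium=0.15; AND[max(0, a+b−1)] → w = 0.00
R5 (z=26.0): ¬loud=1−0.82=0.18, medium=0.15; AND[max(0, a+b−1)] → w = 0.00
Weighted average = (0.00·37.9 + 0.18·31.0 + 0.26·19.5 + 0.00·47.3 + 0.00·26.0) / (0.00 + 0.18 + 0.26 + 0.00 + 0.00)
  = 10.6500 / 0.4400 = 24.20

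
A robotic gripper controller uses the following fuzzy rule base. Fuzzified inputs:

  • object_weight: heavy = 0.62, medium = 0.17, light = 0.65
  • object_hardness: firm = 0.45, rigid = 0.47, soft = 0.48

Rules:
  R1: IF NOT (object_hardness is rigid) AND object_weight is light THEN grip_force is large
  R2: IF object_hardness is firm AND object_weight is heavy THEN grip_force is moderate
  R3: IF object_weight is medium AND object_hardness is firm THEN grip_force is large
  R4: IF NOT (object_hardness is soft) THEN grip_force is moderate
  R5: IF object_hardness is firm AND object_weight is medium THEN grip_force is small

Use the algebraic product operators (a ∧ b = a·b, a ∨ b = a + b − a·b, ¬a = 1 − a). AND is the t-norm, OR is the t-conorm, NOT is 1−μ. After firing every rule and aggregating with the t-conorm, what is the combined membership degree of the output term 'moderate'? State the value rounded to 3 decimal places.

0.654

R1: ¬rigid=1−0.47=0.53, light=0.65; AND[a·b] → w = 0.3445
R2: firm=0.45, heavy=0.62; AND[a·b] → w = 0.2790
R3: medium=0.17, firm=0.45; AND[a·b] → w = 0.0765
R4: ¬soft=1−0.48=0.52 → w = 0.5200
R5: firm=0.45, medium=0.17; AND[a·b] → w = 0.0765
Rules with consequent 'moderate': {R2, R4} → strengths 0.2790, 0.5200
Aggregate via t-conorm [a + b − a·b]: 0.6539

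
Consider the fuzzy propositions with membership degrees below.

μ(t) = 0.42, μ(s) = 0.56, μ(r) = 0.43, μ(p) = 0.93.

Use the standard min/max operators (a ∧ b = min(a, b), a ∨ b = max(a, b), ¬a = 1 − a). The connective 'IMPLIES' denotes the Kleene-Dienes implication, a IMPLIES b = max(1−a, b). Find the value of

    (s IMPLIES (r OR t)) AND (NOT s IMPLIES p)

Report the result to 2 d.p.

0.44

r OR t = max(a, b) on (0.43, 0.42) = 0.43
s IMPLIES (r OR t)  [Kleene-Dienes: max(1−a, b)] with a=0.56, b=0.43 → 0.44
NOT s = 1 − 0.56 = 0.44
NOT s IMPLIES p  [Kleene-Dienes: max(1−a, b)] with a=0.44, b=0.93 → 0.93
(s IMPLIES (r OR t)) AND (NOT s IMPLIES p) = min(a, b) on (0.44, 0.93) = 0.44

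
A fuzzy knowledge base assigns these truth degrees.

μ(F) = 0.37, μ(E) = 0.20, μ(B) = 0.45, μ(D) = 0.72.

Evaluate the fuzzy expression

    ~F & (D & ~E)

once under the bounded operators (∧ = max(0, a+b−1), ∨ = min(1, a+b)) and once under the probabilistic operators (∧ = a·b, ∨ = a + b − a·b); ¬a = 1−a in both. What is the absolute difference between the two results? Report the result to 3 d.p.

0.213

Under bounded:
  ~F = 1 − 0.37 = 0.63
  ~E = 1 − 0.20 = 0.80
  D & ~E = max(0, a+b−1) on (0.72, 0.80) = 0.52
  ~F & (D & ~E) = max(0, a+b−1) on (0.63, 0.52) = 0.15
  → value = 0.1500
Under probabilistic:
  ~F = 1 − 0.3700 = 0.6300
  ~E = 1 − 0.2000 = 0.8000
  D & ~E = a·b on (0.7200, 0.8000) = 0.5760
  ~F & (D & ~E) = a·b on (0.6300, 0.5760) = 0.3629
  → value = 0.3629
|0.1500 − 0.3629| = 0.213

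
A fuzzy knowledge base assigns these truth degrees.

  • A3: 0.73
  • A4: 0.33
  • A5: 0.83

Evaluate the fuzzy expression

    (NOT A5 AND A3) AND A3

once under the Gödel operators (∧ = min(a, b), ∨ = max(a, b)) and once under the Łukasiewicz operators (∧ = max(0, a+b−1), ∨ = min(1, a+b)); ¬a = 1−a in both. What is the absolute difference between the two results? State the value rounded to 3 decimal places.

Under Gödel:
  NOT A5 = 1 − 0.83 = 0.17
  NOT A5 AND A3 = min(a, b) on (0.17, 0.73) = 0.17
  (NOT A5 AND A3) AND A3 = min(a, b) on (0.17, 0.73) = 0.17
  → value = 0.1700
Under Łukasiewicz:
  NOT A5 = 1 − 0.83 = 0.17
  NOT A5 AND A3 = max(0, a+b−1) on (0.17, 0.73) = 0.00
  (NOT A5 AND A3) AND A3 = max(0, a+b−1) on (0.00, 0.73) = 0.00
  → value = 0.0000
|0.1700 − 0.0000| = 0.170

0.170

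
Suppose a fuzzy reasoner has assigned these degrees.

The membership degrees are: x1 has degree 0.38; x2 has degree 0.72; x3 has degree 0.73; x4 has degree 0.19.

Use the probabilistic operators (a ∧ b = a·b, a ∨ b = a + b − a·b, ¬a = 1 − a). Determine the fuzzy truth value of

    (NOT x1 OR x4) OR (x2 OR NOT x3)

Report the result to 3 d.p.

NOT x1 = 1 − 0.3800 = 0.6200
NOT x1 OR x4 = a + b − a·b on (0.6200, 0.1900) = 0.6922
NOT x3 = 1 − 0.7300 = 0.2700
x2 OR NOT x3 = a + b − a·b on (0.7200, 0.2700) = 0.7956
(NOT x1 OR x4) OR (x2 OR NOT x3) = a + b − a·b on (0.6922, 0.7956) = 0.9371

0.937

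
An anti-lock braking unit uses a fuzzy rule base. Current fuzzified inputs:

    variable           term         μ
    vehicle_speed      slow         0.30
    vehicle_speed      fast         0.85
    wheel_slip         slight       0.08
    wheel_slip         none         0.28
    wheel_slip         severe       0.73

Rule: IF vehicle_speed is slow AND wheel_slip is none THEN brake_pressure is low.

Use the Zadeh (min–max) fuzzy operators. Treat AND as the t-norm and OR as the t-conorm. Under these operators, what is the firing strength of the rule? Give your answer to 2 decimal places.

firing strength: slow=0.30, none=0.28; AND[min(a, b)] → w = 0.28

0.28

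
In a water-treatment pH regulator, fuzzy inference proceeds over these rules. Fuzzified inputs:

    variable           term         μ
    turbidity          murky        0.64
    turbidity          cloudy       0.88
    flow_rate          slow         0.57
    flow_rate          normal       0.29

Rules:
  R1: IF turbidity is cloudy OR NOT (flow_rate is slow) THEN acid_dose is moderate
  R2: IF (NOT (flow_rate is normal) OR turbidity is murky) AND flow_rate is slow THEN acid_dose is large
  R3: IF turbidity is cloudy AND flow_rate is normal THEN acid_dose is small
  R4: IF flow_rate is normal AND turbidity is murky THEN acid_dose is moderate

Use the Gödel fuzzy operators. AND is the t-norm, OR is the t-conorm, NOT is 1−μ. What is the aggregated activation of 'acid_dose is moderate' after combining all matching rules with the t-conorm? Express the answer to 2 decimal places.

R1: cloudy=0.88, ¬slow=1−0.57=0.43; OR[max(a, b)] → w = 0.88
R2: (¬normal=1−0.29=0.71 OR murky=0.64) = 0.71; AND[min(a, b)] with slow=0.57 → w = 0.57
R3: cloudy=0.88, normal=0.29; AND[min(a, b)] → w = 0.29
R4: normal=0.29, murky=0.64; AND[min(a, b)] → w = 0.29
Rules with consequent 'moderate': {R1, R4} → strengths 0.88, 0.29
Aggregate via t-conorm [max(a, b)]: 0.88

0.88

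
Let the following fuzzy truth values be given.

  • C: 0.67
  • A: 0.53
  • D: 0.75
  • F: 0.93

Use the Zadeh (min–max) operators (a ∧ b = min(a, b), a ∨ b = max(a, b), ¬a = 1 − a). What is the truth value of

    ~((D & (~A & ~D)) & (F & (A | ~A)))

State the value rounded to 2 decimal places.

0.75

~A = 1 − 0.53 = 0.47
~D = 1 − 0.75 = 0.25
~A & ~D = min(a, b) on (0.47, 0.25) = 0.25
D & (~A & ~D) = min(a, b) on (0.75, 0.25) = 0.25
~A = 1 − 0.53 = 0.47
A | ~A = max(a, b) on (0.53, 0.47) = 0.53
F & (A | ~A) = min(a, b) on (0.93, 0.53) = 0.53
(D & (~A & ~D)) & (F & (A | ~A)) = min(a, b) on (0.25, 0.53) = 0.25
~((D & (~A & ~D)) & (F & (A | ~A))) = 1 − 0.25 = 0.75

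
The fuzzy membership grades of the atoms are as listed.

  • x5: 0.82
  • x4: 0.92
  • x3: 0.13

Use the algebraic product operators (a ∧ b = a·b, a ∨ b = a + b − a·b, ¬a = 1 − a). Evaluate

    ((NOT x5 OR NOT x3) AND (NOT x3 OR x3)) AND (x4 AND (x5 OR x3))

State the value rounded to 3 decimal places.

NOT x5 = 1 − 0.8200 = 0.1800
NOT x3 = 1 − 0.1300 = 0.8700
NOT x5 OR NOT x3 = a + b − a·b on (0.1800, 0.8700) = 0.8934
NOT x3 = 1 − 0.1300 = 0.8700
NOT x3 OR x3 = a + b − a·b on (0.8700, 0.1300) = 0.8869
(NOT x5 OR NOT x3) AND (NOT x3 OR x3) = a·b on (0.8934, 0.8869) = 0.7924
x5 OR x3 = a + b − a·b on (0.8200, 0.1300) = 0.8434
x4 AND (x5 OR x3) = a·b on (0.9200, 0.8434) = 0.7759
((NOT x5 OR NOT x3) AND (NOT x3 OR x3)) AND (x4 AND (x5 OR x3)) = a·b on (0.7924, 0.7759) = 0.6148

0.615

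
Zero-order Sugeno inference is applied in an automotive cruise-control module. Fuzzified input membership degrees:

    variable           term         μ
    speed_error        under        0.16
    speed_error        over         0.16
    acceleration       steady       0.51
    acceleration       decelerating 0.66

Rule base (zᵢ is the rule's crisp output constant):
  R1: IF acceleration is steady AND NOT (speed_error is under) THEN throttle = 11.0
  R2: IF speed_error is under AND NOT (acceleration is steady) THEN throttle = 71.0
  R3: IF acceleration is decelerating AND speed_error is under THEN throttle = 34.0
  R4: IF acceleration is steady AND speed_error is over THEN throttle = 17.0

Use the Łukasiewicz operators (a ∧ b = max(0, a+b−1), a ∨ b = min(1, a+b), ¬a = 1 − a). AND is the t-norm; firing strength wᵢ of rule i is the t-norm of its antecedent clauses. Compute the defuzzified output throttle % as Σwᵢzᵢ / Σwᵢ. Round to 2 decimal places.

R1 (z=11.0): steady=0.51, ¬under=1−0.16=0.84; AND[max(0, a+b−1)] → w = 0.35
R2 (z=71.0): under=0.16, ¬steady=1−0.51=0.49; AND[max(0, a+b−1)] → w = 0.00
R3 (z=34.0): decelerating=0.66, under=0.16; AND[max(0, a+b−1)] → w = 0.00
R4 (z=17.0): steady=0.51, over=0.16; AND[max(0, a+b−1)] → w = 0.00
Weighted average = (0.35·11.0 + 0.00·71.0 + 0.00·34.0 + 0.00·17.0) / (0.35 + 0.00 + 0.00 + 0.00)
  = 3.8500 / 0.3500 = 11.00

11.00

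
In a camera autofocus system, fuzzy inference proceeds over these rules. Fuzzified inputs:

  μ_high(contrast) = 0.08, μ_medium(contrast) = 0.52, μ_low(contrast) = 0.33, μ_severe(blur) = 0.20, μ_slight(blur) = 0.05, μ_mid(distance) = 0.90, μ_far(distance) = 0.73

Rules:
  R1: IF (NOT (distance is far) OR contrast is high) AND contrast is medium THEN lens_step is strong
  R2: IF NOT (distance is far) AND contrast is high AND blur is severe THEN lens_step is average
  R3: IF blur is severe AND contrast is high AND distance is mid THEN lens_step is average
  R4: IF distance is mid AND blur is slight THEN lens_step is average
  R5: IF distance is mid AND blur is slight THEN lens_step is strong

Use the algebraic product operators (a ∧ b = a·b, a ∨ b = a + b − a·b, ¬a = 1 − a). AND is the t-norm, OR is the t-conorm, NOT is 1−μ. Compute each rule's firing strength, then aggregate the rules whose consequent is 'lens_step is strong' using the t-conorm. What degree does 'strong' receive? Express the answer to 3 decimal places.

R1: (¬far=1−0.73=0.27 OR high=0.08) = 0.3284; AND[a·b] with medium=0.52 → w = 0.1708
R2: ¬far=1−0.73=0.27, high=0.08, severe=0.20; AND[a·b] → w = 0.0043
R3: severe=0.20, high=0.08, mid=0.90; AND[a·b] → w = 0.0144
R4: mid=0.90, slight=0.05; AND[a·b] → w = 0.0450
R5: mid=0.90, slight=0.05; AND[a·b] → w = 0.0450
Rules with consequent 'strong': {R1, R5} → strengths 0.1708, 0.0450
Aggregate via t-conorm [a + b − a·b]: 0.2081

0.208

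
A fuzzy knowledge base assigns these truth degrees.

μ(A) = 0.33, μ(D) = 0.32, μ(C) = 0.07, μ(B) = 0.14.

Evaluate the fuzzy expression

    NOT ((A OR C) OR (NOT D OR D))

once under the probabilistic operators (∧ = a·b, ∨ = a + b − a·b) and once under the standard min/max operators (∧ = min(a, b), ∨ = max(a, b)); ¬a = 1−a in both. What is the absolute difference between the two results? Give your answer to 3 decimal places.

Under probabilistic:
  A OR C = a + b − a·b on (0.3300, 0.0700) = 0.3769
  NOT D = 1 − 0.3200 = 0.6800
  NOT D OR D = a + b − a·b on (0.6800, 0.3200) = 0.7824
  (A OR C) OR (NOT D OR D) = a + b − a·b on (0.3769, 0.7824) = 0.8644
  NOT ((A OR C) OR (NOT D OR D)) = 1 − 0.8644 = 0.1356
  → value = 0.1356
Under standard min/max:
  A OR C = max(a, b) on (0.33, 0.07) = 0.33
  NOT D = 1 − 0.32 = 0.68
  NOT D OR D = max(a, b) on (0.68, 0.32) = 0.68
  (A OR C) OR (NOT D OR D) = max(a, b) on (0.33, 0.68) = 0.68
  NOT ((A OR C) OR (NOT D OR D)) = 1 − 0.68 = 0.32
  → value = 0.3200
|0.1356 − 0.3200| = 0.184

0.184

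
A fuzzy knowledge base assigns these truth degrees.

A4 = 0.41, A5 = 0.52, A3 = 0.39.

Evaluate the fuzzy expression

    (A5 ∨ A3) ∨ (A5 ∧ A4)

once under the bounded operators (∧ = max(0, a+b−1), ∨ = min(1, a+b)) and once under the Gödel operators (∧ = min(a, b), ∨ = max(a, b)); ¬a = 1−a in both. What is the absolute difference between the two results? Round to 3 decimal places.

Under bounded:
  A5 ∨ A3 = min(1, a+b) on (0.52, 0.39) = 0.91
  A5 ∧ A4 = max(0, a+b−1) on (0.52, 0.41) = 0.00
  (A5 ∨ A3) ∨ (A5 ∧ A4) = min(1, a+b) on (0.91, 0.00) = 0.91
  → value = 0.9100
Under Gödel:
  A5 ∨ A3 = max(a, b) on (0.52, 0.39) = 0.52
  A5 ∧ A4 = min(a, b) on (0.52, 0.41) = 0.41
  (A5 ∨ A3) ∨ (A5 ∧ A4) = max(a, b) on (0.52, 0.41) = 0.52
  → value = 0.5200
|0.9100 − 0.5200| = 0.390

0.390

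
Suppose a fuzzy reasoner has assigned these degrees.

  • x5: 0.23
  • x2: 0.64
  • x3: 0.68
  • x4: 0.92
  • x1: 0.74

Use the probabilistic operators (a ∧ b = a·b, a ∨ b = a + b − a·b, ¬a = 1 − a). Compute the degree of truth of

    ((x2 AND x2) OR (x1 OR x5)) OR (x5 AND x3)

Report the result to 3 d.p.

x2 AND x2 = a·b on (0.6400, 0.6400) = 0.4096
x1 OR x5 = a + b − a·b on (0.7400, 0.2300) = 0.7998
(x2 AND x2) OR (x1 OR x5) = a + b − a·b on (0.4096, 0.7998) = 0.8818
x5 AND x3 = a·b on (0.2300, 0.6800) = 0.1564
((x2 AND x2) OR (x1 OR x5)) OR (x5 AND x3) = a + b − a·b on (0.8818, 0.1564) = 0.9003

0.900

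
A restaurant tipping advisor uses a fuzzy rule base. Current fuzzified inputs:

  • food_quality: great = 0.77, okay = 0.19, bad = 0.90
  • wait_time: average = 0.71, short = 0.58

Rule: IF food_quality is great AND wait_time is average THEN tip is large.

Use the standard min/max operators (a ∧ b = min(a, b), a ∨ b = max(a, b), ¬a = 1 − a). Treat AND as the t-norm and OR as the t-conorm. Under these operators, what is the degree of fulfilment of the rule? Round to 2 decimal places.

0.71

firing strength: great=0.77, average=0.71; AND[min(a, b)] → w = 0.71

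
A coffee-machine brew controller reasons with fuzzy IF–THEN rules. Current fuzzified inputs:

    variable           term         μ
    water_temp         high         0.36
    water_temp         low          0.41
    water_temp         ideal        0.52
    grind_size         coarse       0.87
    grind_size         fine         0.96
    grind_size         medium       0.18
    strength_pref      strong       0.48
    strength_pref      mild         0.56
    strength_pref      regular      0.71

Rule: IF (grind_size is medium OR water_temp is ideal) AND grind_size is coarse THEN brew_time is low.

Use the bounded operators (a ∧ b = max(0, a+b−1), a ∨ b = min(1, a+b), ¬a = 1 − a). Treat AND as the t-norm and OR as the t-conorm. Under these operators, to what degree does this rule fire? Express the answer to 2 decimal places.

0.57

firing strength: (medium=0.18 OR ideal=0.52) = 0.70; AND[max(0, a+b−1)] with coarse=0.87 → w = 0.57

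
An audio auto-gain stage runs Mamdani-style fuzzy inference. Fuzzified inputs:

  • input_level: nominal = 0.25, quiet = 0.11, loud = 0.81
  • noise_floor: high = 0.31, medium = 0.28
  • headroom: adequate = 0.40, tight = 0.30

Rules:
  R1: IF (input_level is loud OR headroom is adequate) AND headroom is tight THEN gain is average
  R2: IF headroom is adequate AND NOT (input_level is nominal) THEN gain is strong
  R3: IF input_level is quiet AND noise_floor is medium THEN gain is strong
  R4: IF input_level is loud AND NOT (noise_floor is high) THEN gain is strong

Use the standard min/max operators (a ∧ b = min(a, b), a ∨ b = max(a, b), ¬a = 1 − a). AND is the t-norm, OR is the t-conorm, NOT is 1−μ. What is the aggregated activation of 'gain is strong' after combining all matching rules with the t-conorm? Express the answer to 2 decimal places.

R1: (loud=0.81 OR adequate=0.40) = 0.81; AND[min(a, b)] with tight=0.30 → w = 0.30
R2: adequate=0.40, ¬nominal=1−0.25=0.75; AND[min(a, b)] → w = 0.40
R3: quiet=0.11, medium=0.28; AND[min(a, b)] → w = 0.11
R4: loud=0.81, ¬high=1−0.31=0.69; AND[min(a, b)] → w = 0.69
Rules with consequent 'strong': {R2, R3, R4} → strengths 0.40, 0.11, 0.69
Aggregate via t-conorm [max(a, b)]: 0.69

0.69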